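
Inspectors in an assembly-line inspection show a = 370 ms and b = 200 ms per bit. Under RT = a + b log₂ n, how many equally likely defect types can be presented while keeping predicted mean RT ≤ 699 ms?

3

Set 370 + 200·log₂ n ≤ 699 → log₂ n ≤ (699 − 370)/200 = 1.6450.
So n ≤ 2^1.6450 = 3.127; the largest integer n is 3.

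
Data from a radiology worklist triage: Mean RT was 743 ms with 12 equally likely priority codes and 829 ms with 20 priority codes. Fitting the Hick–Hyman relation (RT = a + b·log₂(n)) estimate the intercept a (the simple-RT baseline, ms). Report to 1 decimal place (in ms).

Slope: b = (829 − 743) / (log₂ 20 − log₂ 12) = 86/0.7370 = 116.695 ms/bit.
Intercept: a = 743 − 116.695·log₂(12) = 324.654 ms.

324.7 ms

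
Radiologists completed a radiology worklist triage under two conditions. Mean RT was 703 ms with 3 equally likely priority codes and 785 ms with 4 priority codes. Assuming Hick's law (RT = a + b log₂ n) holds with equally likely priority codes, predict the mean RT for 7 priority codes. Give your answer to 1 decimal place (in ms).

With log₂ n on the abscissa the relation is linear; from the two conditions:
  b = (785 − 703) / (log₂ 4 − log₂ 3) = 82 / (2 − 1.5850) = 197.573 ms/bit
  a = 703 − 197.573 × 1.5850 = 389.855 ms
Then RT(7) = 389.855 + 197.573 × log₂ 7 = 389.855 + 197.573 × 2.8074 ≈ 944.511 ms.

944.5 ms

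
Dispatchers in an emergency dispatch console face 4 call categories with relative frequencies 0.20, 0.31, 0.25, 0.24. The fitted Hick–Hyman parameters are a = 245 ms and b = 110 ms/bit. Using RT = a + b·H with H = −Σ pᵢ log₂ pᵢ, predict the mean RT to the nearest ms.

Entropy contributions −pᵢ log₂ pᵢ: 0.4644, 0.5238, 0.5000, 0.4941; sum H = 1.9823 bits.
RT = a + bH = 245 + 110·1.9823 = 463.05 ms.

463 ms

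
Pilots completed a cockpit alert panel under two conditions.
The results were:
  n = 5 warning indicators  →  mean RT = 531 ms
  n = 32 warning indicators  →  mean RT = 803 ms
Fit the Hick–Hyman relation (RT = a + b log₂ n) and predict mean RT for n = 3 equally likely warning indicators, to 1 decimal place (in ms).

Solve the two-equation system in a and b:
  b = (803 − 531) / (log₂ 32 − log₂ 5) = 272 / (5 − 2.3219) = 101.566 ms/bit
  a = 531 − 101.566 × 2.3219 = 295.172 ms
Then RT(3) = 295.172 + 101.566 × log₂ 3 = 295.172 + 101.566 × 1.5850 ≈ 456.150 ms.

456.1 ms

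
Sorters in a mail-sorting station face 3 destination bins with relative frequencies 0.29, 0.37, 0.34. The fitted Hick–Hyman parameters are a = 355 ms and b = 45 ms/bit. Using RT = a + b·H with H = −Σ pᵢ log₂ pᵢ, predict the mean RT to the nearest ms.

Entropy contributions −pᵢ log₂ pᵢ: 0.5179, 0.5307, 0.5292; sum H = 1.5778 bits.
RT = a + bH = 355 + 45·1.5778 = 426.00 ms.

426 ms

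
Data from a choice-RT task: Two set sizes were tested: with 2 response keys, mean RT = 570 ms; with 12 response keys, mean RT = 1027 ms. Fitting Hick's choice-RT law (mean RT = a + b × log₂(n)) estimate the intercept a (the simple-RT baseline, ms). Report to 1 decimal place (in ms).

b = (RT₂ − RT₁)/(log₂ n₂ − log₂ n₁) = (1027 − 570)/(3.5850 − 1) = 176.792 ms/bit.
Intercept: a = 570 − 176.792·log₂(2) = 393.208 ms.

393.2 ms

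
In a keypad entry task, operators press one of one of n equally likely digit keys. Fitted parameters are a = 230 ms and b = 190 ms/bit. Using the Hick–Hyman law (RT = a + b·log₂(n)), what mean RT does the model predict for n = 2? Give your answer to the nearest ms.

log₂(2) = 1 bits, so RT = 230 + 190 × 1 ≈ 420.000 ms.

420 ms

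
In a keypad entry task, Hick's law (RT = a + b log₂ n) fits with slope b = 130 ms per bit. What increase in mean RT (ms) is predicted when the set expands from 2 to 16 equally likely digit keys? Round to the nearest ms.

Only the slope matters, since a is common to both: ΔRT = b·log₂(n₂/n₁).
log₂(16) − log₂(2) = log₂(16/2) = log₂(8) = 3.
ΔRT = 130 × 3.0000 = 390.000 ms.

390 ms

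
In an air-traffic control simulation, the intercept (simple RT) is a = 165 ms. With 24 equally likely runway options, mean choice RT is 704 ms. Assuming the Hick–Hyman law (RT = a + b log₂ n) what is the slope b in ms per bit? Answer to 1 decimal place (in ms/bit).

log₂(24) = 4.5850 bits.
b = (RT − a)/log₂ n = (704 − 165) / 4.5850 = 117.558 ms/bit.

117.6 ms/bit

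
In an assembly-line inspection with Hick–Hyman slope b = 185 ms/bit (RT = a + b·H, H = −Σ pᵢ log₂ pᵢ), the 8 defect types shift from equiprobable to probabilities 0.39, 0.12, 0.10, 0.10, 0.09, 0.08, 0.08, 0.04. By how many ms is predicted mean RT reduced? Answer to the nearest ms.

66 ms

Equiprobable entropy H₀ = log₂ 8 = 3.0000 bits.
Skewed entropy H = −Σ pᵢ log₂ pᵢ = 2.6427 bits.
ΔRT = b·(H₀ − H) = 185 × 0.3573 = 66.11 ms.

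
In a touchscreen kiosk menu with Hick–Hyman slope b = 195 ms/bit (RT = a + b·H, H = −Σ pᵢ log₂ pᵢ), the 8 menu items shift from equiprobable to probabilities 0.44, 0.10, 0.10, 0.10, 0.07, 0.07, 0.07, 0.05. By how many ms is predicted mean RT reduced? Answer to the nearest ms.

90 ms

The RT saving is b·ΔH. Equiprobable H₀ = log₂(8) = 3.0000 bits; with the given probabilities H = 2.5395 bits.
b·(H₀ − H) = 195 × (3.0000 − 2.5395) = 89.80 ms.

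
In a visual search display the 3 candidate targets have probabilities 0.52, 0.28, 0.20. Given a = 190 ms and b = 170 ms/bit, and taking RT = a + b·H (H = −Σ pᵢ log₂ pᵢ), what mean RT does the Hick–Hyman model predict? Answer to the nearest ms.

Entropy contributions −pᵢ log₂ pᵢ: 0.4906, 0.5142, 0.4644; sum H = 1.4692 bits.
RT = a + bH = 190 + 170·1.4692 = 439.76 ms.

440 ms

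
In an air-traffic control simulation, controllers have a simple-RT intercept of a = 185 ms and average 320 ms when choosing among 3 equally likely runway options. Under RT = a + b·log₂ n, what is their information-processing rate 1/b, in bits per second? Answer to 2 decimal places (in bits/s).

b = (320 − 185)/log₂ 3 = 135/1.5850 = 85.176 ms per bit = 0.08518 s/bit; the reciprocal is 11.740 bits/s.

11.74 bits/s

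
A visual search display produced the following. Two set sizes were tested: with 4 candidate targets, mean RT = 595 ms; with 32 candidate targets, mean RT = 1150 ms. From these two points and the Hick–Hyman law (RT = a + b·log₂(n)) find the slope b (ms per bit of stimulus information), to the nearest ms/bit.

The slope on a log₂ axis is (1150 − 595) / (5 − 2) = 185 ms/bit.

185 ms/bit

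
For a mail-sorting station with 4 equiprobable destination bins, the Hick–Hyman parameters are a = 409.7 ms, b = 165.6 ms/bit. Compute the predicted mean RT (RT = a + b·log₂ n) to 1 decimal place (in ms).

log₂(4) = 2 bits, so RT = 409.7 + 165.6 × 2 ≈ 740.900 ms.

740.9 ms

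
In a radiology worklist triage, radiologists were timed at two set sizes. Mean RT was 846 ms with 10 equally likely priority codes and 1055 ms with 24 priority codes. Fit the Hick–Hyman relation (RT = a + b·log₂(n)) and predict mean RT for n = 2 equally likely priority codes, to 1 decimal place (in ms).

With log₂ n on the abscissa the relation is linear; from the two conditions:
  b = (1055 − 846) / (log₂ 24 − log₂ 10) = 209 / (4.5850 − 3.3219) = 165.475 ms/bit
  a = 846 − 165.475 × 3.3219 = 296.306 ms
Then RT(2) = 296.306 + 165.475 × log₂ 2 = 296.306 + 165.475 × 1 ≈ 461.780 ms.

461.8 ms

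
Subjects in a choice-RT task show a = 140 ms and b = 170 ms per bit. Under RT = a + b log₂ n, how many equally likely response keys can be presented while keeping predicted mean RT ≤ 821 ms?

170·log₂ n ≤ 821 − 140 = 681, giving log₂ n ≤ 4.0059 and n ≤ 16.065. The largest whole number is 16.

16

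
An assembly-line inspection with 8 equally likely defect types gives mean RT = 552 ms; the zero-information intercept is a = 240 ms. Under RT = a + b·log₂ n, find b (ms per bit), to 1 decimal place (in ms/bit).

log₂(8) = 3 bits.
b = (RT − a)/log₂ n = (552 − 240) / 3 = 104.000 ms/bit.

104.0 ms/bit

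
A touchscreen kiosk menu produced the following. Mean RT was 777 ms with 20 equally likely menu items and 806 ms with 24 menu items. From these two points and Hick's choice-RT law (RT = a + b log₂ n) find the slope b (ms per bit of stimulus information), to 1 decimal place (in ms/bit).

110.3 ms/bit

Slope: b = (806 − 777) / (log₂ 24 − log₂ 20) = 29/0.2630 = 110.252 ms/bit.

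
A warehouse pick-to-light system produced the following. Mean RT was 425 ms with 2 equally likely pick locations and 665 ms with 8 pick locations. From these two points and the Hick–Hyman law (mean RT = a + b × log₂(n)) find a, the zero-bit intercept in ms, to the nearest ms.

b = (RT₂ − RT₁)/(log₂ n₂ − log₂ n₁) = (665 − 425)/(3 − 1) = 120 ms/bit.
a = RT₁ − b·log₂ n₁ = 425 − 120 × 1 = 305.000 ms.

305 ms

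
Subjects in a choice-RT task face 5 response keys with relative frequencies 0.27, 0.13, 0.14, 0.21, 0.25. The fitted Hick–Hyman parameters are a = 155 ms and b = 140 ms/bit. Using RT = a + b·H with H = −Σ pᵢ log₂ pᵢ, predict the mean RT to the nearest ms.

Entropy contributions −pᵢ log₂ pᵢ: 0.5100, 0.3826, 0.3971, 0.4728, 0.5000; sum H = 2.2626 bits.
RT = a + bH = 155 + 140·2.2626 = 471.76 ms.

472 ms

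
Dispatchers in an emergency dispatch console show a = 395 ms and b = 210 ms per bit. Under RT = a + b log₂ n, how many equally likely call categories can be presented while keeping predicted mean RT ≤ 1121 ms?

Set 395 + 210·log₂ n ≤ 1121 → log₂ n ≤ (1121 − 395)/210 = 3.4571.
So n ≤ 2^3.4571 = 10.983; the largest integer n is 10.

10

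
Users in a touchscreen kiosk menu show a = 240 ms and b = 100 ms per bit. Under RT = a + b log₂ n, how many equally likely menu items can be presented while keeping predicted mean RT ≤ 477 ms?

5

100·log₂ n ≤ 477 − 240 = 237, giving log₂ n ≤ 2.3700 and n ≤ 5.169. The largest whole number is 5.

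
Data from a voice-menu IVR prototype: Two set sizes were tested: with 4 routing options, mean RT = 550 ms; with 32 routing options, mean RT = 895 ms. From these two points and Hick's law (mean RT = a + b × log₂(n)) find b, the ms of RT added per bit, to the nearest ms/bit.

115 ms/bit

Slope: b = (895 − 550) / (log₂ 32 − log₂ 4) = 345/3.0000 = 115 ms/bit.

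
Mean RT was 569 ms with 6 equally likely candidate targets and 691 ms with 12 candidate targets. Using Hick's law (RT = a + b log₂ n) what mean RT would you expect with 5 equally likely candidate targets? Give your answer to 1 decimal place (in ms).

536.9 ms

Fit slope and intercept:
  b = (691 − 569) / (log₂ 12 − log₂ 6) = 122 / (3.5850 − 2.5850) = 122.000 ms/bit
  a = 569 − 122.000 × 2.5850 = 253.635 ms
Then RT(5) = 253.635 + 122.000 × log₂ 5 = 253.635 + 122.000 × 2.3219 ≈ 536.910 ms.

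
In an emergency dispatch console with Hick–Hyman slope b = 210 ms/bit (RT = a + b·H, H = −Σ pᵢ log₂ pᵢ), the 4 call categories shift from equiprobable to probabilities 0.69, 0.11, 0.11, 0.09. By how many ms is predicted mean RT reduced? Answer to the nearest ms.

Equiprobable entropy H₀ = log₂ 4 = 2.0000 bits.
Skewed entropy H = −Σ pᵢ log₂ pᵢ = 1.3826 bits.
ΔRT = b·(H₀ − H) = 210 × 0.6174 = 129.65 ms.

130 ms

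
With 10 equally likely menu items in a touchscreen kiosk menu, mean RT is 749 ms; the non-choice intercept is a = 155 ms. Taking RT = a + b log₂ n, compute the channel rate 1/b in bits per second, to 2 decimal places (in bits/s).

5.59 bits/s

Choice component = 749 − 155 = 594 ms over log₂(10) = 3.3219 bits.
b = 594 / 3.3219 = 178.812 ms/bit, so 1/b = 5.592 bits/s.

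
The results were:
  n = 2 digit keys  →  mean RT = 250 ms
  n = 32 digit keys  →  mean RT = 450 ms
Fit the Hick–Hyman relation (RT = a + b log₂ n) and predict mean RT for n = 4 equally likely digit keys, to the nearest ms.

300 ms

Fit slope and intercept:
  b = (450 − 250) / (log₂ 32 − log₂ 2) = 200 / (5 − 1) = 50 ms/bit
  a = 250 − 50 × 1 = 200 ms
Then RT(4) = 200 + 50 × log₂ 4 = 200 + 50 × 2 ≈ 300.000 ms.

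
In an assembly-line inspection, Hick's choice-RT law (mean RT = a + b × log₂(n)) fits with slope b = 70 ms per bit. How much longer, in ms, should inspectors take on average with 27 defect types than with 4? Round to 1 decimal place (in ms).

192.8 ms

ΔRT = (a + b log₂ n₂) − (a + b log₂ n₁) = b·(log₂ n₂ − log₂ n₁).
log₂(27) − log₂(4) = 4.7549 − 2 = 2.7549.
ΔRT = 70 × 2.7549 = 192.842 ms.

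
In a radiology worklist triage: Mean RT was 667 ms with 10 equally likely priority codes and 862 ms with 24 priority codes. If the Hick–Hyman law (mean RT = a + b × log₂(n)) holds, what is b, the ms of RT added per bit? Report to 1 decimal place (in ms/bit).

154.4 ms/bit

b = (RT₂ − RT₁)/(log₂ n₂ − log₂ n₁) = (862 − 667)/(4.5850 − 3.3219) = 154.390 ms/bit.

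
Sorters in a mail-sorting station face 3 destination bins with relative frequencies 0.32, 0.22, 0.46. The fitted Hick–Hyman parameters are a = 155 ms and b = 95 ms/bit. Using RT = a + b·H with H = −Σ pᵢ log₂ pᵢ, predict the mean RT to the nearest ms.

300 ms

H = 0.32·log₂(1/0.32) + 0.22·log₂(1/0.22) + 0.46·log₂(1/0.46) = 1.5219 bits.
RT = 155 + 95 × 1.5219 = 299.58 ms.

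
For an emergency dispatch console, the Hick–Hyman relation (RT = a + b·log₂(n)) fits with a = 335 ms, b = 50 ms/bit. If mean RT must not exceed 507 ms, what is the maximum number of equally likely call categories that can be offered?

10

Set 335 + 50·log₂ n ≤ 507 → log₂ n ≤ (507 − 335)/50 = 3.4400.
So n ≤ 2^3.4400 = 10.853; the largest integer n is 10.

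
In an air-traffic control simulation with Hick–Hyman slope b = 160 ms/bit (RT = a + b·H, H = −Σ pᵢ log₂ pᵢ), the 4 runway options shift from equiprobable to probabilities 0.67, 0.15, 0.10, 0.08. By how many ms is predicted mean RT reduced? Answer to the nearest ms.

The RT saving is b·ΔH. Equiprobable H₀ = log₂(4) = 2.0000 bits; with the given probabilities H = 1.4214 bits.
b·(H₀ − H) = 160 × (2.0000 − 1.4214) = 92.58 ms.

93 ms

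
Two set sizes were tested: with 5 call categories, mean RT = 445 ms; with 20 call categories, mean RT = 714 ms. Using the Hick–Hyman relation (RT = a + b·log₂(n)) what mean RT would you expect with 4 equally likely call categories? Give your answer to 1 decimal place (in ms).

Fit slope and intercept:
  b = (714 − 445) / (log₂ 20 − log₂ 5) = 269 / (4.3219 − 2.3219) = 134.500 ms/bit
  a = 445 − 134.500 × 2.3219 = 132.701 ms
Then RT(4) = 132.701 + 134.500 × log₂ 4 = 132.701 + 134.500 × 2 ≈ 401.701 ms.

401.7 ms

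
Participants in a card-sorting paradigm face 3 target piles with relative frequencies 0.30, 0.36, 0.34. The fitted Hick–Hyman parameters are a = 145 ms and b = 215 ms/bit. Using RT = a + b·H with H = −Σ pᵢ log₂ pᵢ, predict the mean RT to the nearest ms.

Entropy contributions −pᵢ log₂ pᵢ: 0.5211, 0.5306, 0.5292; sum H = 1.5809 bits.
RT = a + bH = 145 + 215·1.5809 = 484.89 ms.

485 ms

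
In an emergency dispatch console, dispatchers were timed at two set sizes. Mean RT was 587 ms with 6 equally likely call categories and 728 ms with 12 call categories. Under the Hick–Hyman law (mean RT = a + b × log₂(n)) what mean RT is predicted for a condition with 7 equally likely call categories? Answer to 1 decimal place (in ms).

RT is linear in log₂ n, so two points fix the line:
  b = (728 − 587) / (log₂ 12 − log₂ 6) = 141 / (3.5850 − 2.5850) = 141.000 ms/bit
  a = 587 − 141.000 × 2.5850 = 222.520 ms
Then RT(7) = 222.520 + 141.000 × log₂ 7 = 222.520 + 141.000 × 2.8074 ≈ 618.357 ms.

618.4 ms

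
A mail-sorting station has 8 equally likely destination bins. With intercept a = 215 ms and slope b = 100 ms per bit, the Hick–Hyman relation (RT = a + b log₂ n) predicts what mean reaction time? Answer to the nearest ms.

log₂(8) = 3 bits, so RT = 215 + 100 × 3 ≈ 515.000 ms.

515 ms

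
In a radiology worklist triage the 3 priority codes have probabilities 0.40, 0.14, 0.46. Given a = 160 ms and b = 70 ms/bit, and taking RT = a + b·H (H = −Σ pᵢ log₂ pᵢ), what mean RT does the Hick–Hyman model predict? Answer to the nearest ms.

261 ms

Entropy contributions −pᵢ log₂ pᵢ: 0.5288, 0.3971, 0.5153; sum H = 1.4412 bits.
RT = a + bH = 160 + 70·1.4412 = 260.89 ms.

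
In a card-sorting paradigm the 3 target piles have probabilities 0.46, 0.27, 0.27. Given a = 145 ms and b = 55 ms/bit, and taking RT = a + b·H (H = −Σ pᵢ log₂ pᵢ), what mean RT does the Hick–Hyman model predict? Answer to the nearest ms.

229 ms

Entropy contributions −pᵢ log₂ pᵢ: 0.5153, 0.5100, 0.5100; sum H = 1.5354 bits.
RT = a + bH = 145 + 55·1.5354 = 229.45 ms.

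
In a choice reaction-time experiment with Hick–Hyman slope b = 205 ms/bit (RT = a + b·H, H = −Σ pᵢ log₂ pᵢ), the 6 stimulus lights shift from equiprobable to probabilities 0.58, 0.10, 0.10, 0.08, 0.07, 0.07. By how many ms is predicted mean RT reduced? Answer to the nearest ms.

The RT saving is b·ΔH. Equiprobable H₀ = log₂(6) = 2.5850 bits; with the given probabilities H = 1.9488 bits.
b·(H₀ − H) = 205 × (2.5850 − 1.9488) = 130.41 ms.

130 ms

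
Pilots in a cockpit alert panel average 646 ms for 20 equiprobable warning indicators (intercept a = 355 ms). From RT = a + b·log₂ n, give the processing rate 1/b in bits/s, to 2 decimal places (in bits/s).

b = (646 − 355)/log₂ 20 = 291/4.3219 = 67.331 ms per bit = 0.06733 s/bit; the reciprocal is 14.852 bits/s.

14.85 bits/s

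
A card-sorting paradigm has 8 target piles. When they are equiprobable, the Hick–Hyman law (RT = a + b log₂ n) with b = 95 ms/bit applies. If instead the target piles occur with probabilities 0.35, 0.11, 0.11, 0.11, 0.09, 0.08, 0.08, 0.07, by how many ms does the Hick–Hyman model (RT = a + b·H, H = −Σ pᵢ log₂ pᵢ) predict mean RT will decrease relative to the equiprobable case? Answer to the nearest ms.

Equiprobable entropy H₀ = log₂ 8 = 3.0000 bits.
Skewed entropy H = −Σ pᵢ log₂ pᵢ = 2.7452 bits.
ΔRT = b·(H₀ − H) = 95 × 0.2548 = 24.21 ms.

24 ms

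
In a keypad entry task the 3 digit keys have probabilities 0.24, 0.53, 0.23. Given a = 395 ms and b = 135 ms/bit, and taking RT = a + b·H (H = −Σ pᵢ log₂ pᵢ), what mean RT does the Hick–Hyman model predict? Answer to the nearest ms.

H = 0.24·log₂(1/0.24) + 0.53·log₂(1/0.53) + 0.23·log₂(1/0.23) = 1.4672 bits.
RT = 395 + 135 × 1.4672 = 593.08 ms.

593 ms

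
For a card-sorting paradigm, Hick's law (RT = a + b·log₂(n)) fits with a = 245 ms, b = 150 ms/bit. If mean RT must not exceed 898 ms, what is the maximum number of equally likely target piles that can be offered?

20

Set 245 + 150·log₂ n ≤ 898 → log₂ n ≤ (898 − 245)/150 = 4.3533.
So n ≤ 2^4.3533 = 20.440; the largest integer n is 20.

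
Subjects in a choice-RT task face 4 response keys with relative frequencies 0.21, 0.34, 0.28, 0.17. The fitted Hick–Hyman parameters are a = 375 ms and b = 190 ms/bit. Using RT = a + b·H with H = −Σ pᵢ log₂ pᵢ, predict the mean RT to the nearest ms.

H = 0.21·log₂(1/0.21) + 0.34·log₂(1/0.34) + 0.28·log₂(1/0.28) + 0.17·log₂(1/0.17) = 1.9508 bits.
RT = 375 + 190 × 1.9508 = 745.65 ms.

746 ms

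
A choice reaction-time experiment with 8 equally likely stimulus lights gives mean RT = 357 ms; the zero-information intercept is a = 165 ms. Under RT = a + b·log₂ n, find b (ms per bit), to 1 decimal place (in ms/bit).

64.0 ms/bit

b = (357 − 165) / log₂(8) = 192 / 3 = 64.000 ms/bit.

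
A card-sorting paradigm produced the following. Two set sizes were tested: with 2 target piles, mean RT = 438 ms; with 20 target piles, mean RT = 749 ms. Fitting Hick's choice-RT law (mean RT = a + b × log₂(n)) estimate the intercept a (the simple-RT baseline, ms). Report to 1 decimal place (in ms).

Slope: b = (749 − 438) / (log₂ 20 − log₂ 2) = 311/3.3219 = 93.620 ms/bit.
a = RT₁ − b·log₂ n₁ = 438 − 93.620 × 1 = 344.380 ms.

344.4 ms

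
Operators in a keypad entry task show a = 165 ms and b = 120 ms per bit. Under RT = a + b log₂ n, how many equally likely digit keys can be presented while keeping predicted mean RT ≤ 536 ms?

8

120·log₂ n ≤ 536 − 165 = 371, giving log₂ n ≤ 3.0917 and n ≤ 8.525. The largest whole number is 8.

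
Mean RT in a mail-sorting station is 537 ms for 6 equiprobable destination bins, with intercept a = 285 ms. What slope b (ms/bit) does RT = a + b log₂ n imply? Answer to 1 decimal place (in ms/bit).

97.5 ms/bit

b = (537 − 285) / log₂(6) = 252 / 2.5850 = 97.487 ms/bit.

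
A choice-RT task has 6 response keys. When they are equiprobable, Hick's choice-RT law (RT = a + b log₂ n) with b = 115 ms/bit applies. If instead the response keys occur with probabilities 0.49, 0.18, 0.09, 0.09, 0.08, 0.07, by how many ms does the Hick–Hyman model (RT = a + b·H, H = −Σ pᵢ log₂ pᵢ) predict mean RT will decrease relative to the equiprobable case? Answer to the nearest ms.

The RT saving is b·ΔH. Equiprobable H₀ = log₂(6) = 2.5850 bits; with the given probabilities H = 2.1350 bits.
b·(H₀ − H) = 115 × (2.5850 − 2.1350) = 51.75 ms.

52 ms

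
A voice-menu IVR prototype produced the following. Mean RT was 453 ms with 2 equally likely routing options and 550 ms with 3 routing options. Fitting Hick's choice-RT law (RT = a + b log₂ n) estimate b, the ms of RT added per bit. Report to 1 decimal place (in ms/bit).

165.8 ms/bit

Slope: b = (550 − 453) / (log₂ 3 − log₂ 2) = 97/0.5850 = 165.823 ms/bit.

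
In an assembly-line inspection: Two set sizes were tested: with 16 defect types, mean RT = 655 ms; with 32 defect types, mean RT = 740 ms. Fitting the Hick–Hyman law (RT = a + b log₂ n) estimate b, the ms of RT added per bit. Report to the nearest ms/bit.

b = (RT₂ − RT₁)/(log₂ n₂ − log₂ n₁) = (740 − 655)/(5 − 4) = 85 ms/bit.

85 ms/bit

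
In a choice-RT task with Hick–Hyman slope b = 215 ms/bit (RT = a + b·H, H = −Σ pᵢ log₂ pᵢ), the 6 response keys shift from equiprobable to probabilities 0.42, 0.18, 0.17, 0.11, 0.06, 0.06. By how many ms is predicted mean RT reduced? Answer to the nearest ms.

Equiprobable entropy H₀ = log₂ 6 = 2.5850 bits.
Skewed entropy H = −Σ pᵢ log₂ pᵢ = 2.2429 bits.
ΔRT = b·(H₀ − H) = 215 × 0.3421 = 73.54 ms.

74 ms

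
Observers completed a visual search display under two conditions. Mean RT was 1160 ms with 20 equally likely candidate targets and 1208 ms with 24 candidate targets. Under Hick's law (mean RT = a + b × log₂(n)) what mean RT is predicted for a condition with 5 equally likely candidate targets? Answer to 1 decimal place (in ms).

795.0 ms

With log₂ n on the abscissa the relation is linear; from the two conditions:
  b = (1208 − 1160) / (log₂ 24 − log₂ 20) = 48 / (4.5850 − 4.3219) = 182.486 ms/bit
  a = 1160 − 182.486 × 4.3219 = 371.310 ms
Then RT(5) = 371.310 + 182.486 × log₂ 5 = 371.310 + 182.486 × 2.3219 ≈ 795.029 ms.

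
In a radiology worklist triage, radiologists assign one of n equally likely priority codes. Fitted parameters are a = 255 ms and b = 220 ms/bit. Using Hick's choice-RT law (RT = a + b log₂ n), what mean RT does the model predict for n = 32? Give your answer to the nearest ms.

log₂(32) = 5 bits, so RT = 255 + 220 × 5 ≈ 1355.000 ms.

1355 ms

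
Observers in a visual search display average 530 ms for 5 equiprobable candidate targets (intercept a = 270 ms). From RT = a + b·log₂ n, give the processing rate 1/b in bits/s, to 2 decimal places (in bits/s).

Choice component = 530 − 270 = 260 ms over log₂(5) = 2.3219 bits.
b = 260 / 2.3219 = 111.976 ms/bit, so 1/b = 8.930 bits/s.

8.93 bits/s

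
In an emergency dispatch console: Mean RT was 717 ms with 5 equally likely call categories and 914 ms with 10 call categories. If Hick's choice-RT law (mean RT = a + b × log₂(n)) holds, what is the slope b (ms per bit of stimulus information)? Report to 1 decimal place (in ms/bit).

197.0 ms/bit

The slope on a log₂ axis is (914 − 717) / (3.3219 − 2.3219) = 197.000 ms/bit.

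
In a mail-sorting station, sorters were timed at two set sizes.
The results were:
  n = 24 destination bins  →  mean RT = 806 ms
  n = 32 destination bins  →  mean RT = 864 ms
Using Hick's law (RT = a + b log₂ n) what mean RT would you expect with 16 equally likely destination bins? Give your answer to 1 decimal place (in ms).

With log₂ n on the abscissa the relation is linear; from the two conditions:
  b = (864 − 806) / (log₂ 32 − log₂ 24) = 58 / (5 − 4.5850) = 139.746 ms/bit
  a = 806 − 139.746 × 4.5850 = 165.268 ms
Then RT(16) = 165.268 + 139.746 × log₂ 16 = 165.268 + 139.746 × 4 ≈ 724.254 ms.

724.3 ms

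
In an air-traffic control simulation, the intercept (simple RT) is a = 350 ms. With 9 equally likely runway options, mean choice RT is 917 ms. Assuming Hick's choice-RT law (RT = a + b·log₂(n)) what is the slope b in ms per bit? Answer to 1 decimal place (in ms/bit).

178.9 ms/bit

9 alternatives carry log₂ 9 = 3.1699 bits; the choice cost is 917 − 350 = 567 ms, so b = 567/3.1699 = 178.869 ms/bit.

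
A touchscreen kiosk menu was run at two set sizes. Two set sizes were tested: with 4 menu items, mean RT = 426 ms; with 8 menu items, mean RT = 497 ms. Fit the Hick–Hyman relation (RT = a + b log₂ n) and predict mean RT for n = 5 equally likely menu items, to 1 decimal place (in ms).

448.9 ms

Solve the two-equation system in a and b:
  b = (497 − 426) / (log₂ 8 − log₂ 4) = 71 / (3 − 2) = 71.000 ms/bit
  a = 426 − 71.000 × 2 = 284.000 ms
Then RT(5) = 284.000 + 71.000 × log₂ 5 = 284.000 + 71.000 × 2.3219 ≈ 448.857 ms.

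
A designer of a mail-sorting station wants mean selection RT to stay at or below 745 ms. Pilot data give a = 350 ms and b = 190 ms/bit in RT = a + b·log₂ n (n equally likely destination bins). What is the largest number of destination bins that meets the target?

Set 350 + 190·log₂ n ≤ 745 → log₂ n ≤ (745 − 350)/190 = 2.0789.
So n ≤ 2^2.0789 = 4.225; the largest integer n is 4.

4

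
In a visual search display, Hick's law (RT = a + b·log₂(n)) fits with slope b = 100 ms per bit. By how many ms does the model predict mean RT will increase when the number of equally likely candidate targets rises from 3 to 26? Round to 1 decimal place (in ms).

ΔRT = (a + b log₂ n₂) − (a + b log₂ n₁) = b·(log₂ n₂ − log₂ n₁).
log₂(26) − log₂(3) = 4.7004 − 1.5850 = 3.1155.
ΔRT = 100 × 3.1155 = 311.548 ms.

311.5 ms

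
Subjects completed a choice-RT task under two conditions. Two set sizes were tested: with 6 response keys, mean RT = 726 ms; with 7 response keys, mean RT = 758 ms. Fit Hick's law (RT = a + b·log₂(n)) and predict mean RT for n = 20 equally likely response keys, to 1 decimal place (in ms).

RT is linear in log₂ n, so two points fix the line:
  b = (758 − 726) / (log₂ 7 − log₂ 6) = 32 / (2.8074 − 2.5850) = 143.890 ms/bit
  a = 726 − 143.890 × 2.5850 = 354.050 ms
Then RT(20) = 354.050 + 143.890 × log₂ 20 = 354.050 + 143.890 × 4.3219 ≈ 975.932 ms.

975.9 ms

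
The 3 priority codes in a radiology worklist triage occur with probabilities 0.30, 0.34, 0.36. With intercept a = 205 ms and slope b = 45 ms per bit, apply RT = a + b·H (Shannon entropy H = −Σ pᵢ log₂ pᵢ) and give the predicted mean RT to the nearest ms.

Entropy contributions −pᵢ log₂ pᵢ: 0.5211, 0.5292, 0.5306; sum H = 1.5809 bits.
RT = a + bH = 205 + 45·1.5809 = 276.14 ms.

276 ms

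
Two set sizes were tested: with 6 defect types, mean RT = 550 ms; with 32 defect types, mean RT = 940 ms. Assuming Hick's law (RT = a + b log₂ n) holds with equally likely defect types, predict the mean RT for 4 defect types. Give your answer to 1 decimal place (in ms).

455.5 ms

RT is linear in log₂ n, so two points fix the line:
  b = (940 − 550) / (log₂ 32 − log₂ 6) = 390 / (5 − 2.5850) = 161.488 ms/bit
  a = 550 − 161.488 × 2.5850 = 132.559 ms
Then RT(4) = 132.559 + 161.488 × log₂ 4 = 132.559 + 161.488 × 2 ≈ 455.535 ms.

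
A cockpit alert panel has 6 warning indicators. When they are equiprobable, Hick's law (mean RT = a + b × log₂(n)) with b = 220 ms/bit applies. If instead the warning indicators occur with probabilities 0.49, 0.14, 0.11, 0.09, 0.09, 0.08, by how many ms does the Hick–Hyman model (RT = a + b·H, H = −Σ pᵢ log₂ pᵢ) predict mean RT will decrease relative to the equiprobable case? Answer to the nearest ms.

92 ms

Equiprobable entropy H₀ = log₂ 6 = 2.5850 bits.
Skewed entropy H = −Σ pᵢ log₂ pᵢ = 2.1685 bits.
ΔRT = b·(H₀ − H) = 220 × 0.4165 = 91.62 ms.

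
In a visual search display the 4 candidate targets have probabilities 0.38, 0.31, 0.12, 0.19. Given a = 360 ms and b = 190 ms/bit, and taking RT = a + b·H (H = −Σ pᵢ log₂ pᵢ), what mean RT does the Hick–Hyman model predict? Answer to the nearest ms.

717 ms

Entropy contributions −pᵢ log₂ pᵢ: 0.5305, 0.5238, 0.3671, 0.4552; sum H = 1.8765 bits.
RT = a + bH = 360 + 190·1.8765 = 716.54 ms.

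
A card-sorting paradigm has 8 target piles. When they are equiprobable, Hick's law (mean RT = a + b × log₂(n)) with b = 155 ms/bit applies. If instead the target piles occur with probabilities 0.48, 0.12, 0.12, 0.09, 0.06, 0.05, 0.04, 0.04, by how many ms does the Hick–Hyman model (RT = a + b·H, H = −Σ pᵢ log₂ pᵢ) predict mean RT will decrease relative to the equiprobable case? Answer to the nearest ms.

The RT saving is b·ΔH. Equiprobable H₀ = log₂(8) = 3.0000 bits; with the given probabilities H = 2.3862 bits.
b·(H₀ − H) = 155 × (3.0000 − 2.3862) = 95.14 ms.

95 ms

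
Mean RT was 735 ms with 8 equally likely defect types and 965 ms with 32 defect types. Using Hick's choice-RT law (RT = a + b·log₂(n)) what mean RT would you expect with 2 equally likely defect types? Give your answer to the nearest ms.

505 ms

RT is linear in log₂ n, so two points fix the line:
  b = (965 − 735) / (log₂ 32 − log₂ 8) = 230 / (5 − 3) = 115 ms/bit
  a = 735 − 115 × 3 = 390 ms
Then RT(2) = 390 + 115 × log₂ 2 = 390 + 115 × 1 ≈ 505.000 ms.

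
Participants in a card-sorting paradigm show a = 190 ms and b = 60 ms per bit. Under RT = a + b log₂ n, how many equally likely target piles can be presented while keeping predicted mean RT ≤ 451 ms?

20

60·log₂ n ≤ 451 − 190 = 261, giving log₂ n ≤ 4.3500 and n ≤ 20.393. The largest whole number is 20.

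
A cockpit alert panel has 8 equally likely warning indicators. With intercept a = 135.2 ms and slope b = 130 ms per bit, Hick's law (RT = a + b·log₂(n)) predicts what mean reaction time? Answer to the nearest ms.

log₂(8) = 3 bits, so RT = 135.2 + 130 × 3 ≈ 525.200 ms.

525 ms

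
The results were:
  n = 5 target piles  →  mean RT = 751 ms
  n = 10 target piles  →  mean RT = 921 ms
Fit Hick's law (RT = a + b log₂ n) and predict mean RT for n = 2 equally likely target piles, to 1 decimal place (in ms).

With log₂ n on the abscissa the relation is linear; from the two conditions:
  b = (921 − 751) / (log₂ 10 − log₂ 5) = 170 / (3.3219 − 2.3219) = 170.000 ms/bit
  a = 751 − 170.000 × 2.3219 = 356.272 ms
Then RT(2) = 356.272 + 170.000 × log₂ 2 = 356.272 + 170.000 × 1 ≈ 526.272 ms.

526.3 ms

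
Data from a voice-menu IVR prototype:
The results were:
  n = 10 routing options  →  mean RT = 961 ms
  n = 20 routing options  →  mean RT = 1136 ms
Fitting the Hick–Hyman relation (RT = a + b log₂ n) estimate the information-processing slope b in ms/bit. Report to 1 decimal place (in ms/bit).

Slope: b = (1136 − 961) / (log₂ 20 − log₂ 10) = 175/1.0000 = 175.000 ms/bit.

175.0 ms/bit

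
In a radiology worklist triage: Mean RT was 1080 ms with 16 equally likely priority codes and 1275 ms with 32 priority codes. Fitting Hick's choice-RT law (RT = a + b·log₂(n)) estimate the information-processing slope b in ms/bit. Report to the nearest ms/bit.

195 ms/bit

The slope on a log₂ axis is (1275 − 1080) / (5 − 4) = 195 ms/bit.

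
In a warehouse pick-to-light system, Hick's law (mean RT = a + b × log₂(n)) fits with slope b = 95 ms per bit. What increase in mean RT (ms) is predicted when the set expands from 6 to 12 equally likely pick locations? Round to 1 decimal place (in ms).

95.0 ms

The intercept a cancels: ΔRT = b·(log₂ n₂ − log₂ n₁) = b·log₂(n₂/n₁).
log₂(12) − log₂(6) = log₂(12/6) = log₂(2) = 1.
ΔRT = 95 × 1.0000 = 95.000 ms.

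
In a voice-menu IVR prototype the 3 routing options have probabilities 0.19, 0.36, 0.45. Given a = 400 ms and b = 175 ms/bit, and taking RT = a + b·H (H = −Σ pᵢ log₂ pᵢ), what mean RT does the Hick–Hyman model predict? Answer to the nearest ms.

H = 0.19·log₂(1/0.19) + 0.36·log₂(1/0.36) + 0.45·log₂(1/0.45) = 1.5042 bits.
RT = 400 + 175 × 1.5042 = 663.24 ms.

663 ms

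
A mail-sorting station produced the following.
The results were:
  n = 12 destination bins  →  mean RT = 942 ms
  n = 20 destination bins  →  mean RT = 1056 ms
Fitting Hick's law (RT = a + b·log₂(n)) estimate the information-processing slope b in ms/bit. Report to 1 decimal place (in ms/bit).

b = (RT₂ − RT₁)/(log₂ n₂ − log₂ n₁) = (1056 − 942)/(4.3219 − 3.5850) = 154.688 ms/bit.

154.7 ms/bit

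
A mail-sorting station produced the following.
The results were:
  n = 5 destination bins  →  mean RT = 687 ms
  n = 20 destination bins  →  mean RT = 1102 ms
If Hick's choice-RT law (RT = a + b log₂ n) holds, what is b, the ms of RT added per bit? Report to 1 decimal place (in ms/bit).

The slope on a log₂ axis is (1102 − 687) / (4.3219 − 2.3219) = 207.500 ms/bit.

207.5 ms/bit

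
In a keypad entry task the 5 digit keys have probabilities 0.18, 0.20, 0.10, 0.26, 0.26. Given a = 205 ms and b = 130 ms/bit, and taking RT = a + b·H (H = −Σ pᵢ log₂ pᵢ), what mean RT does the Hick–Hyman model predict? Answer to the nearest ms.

498 ms

Entropy contributions −pᵢ log₂ pᵢ: 0.4453, 0.4644, 0.3322, 0.5053, 0.5053; sum H = 2.2525 bits.
RT = a + bH = 205 + 130·2.2525 = 497.82 ms.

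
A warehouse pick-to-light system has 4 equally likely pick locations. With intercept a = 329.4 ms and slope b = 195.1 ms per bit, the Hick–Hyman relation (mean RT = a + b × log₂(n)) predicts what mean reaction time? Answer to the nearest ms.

log₂(4) = 2 bits, so RT = 329.4 + 195.1 × 2 ≈ 719.600 ms.

720 ms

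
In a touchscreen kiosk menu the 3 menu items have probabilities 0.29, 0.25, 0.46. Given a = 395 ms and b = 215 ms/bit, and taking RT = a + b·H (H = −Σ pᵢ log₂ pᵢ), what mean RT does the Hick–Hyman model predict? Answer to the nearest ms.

725 ms

Entropy contributions −pᵢ log₂ pᵢ: 0.5179, 0.5000, 0.5153; sum H = 1.5332 bits.
RT = a + bH = 395 + 215·1.5332 = 724.65 ms.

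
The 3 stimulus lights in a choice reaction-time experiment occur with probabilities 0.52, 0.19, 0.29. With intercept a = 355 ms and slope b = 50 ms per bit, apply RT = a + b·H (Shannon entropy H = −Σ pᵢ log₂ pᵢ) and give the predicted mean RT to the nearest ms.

428 ms

Entropy contributions −pᵢ log₂ pᵢ: 0.4906, 0.4552, 0.5179; sum H = 1.4637 bits.
RT = a + bH = 355 + 50·1.4637 = 428.19 ms.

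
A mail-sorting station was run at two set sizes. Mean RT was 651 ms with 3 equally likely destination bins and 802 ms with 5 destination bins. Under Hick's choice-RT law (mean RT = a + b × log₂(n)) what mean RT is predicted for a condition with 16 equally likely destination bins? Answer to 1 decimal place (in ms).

1145.8 ms

RT is linear in log₂ n, so two points fix the line:
  b = (802 − 651) / (log₂ 5 − log₂ 3) = 151 / (2.3219 − 1.5850) = 204.894 ms/bit
  a = 651 − 204.894 × 1.5850 = 326.250 ms
Then RT(16) = 326.250 + 204.894 × log₂ 16 = 326.250 + 204.894 × 4 ≈ 1145.827 ms.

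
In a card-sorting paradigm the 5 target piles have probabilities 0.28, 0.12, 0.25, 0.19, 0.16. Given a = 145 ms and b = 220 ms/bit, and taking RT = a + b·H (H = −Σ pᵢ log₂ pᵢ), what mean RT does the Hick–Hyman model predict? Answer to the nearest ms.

642 ms

Entropy contributions −pᵢ log₂ pᵢ: 0.5142, 0.3671, 0.5000, 0.4552, 0.4230; sum H = 2.2595 bits.
RT = a + bH = 145 + 220·2.2595 = 642.10 ms.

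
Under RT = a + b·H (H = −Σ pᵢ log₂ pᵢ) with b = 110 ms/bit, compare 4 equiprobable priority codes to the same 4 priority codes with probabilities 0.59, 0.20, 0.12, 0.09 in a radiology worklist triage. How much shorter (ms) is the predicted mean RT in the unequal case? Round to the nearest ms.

The RT saving is b·ΔH. Equiprobable H₀ = log₂(4) = 2.0000 bits; with the given probabilities H = 1.5932 bits.
b·(H₀ − H) = 110 × (2.0000 − 1.5932) = 44.75 ms.

45 ms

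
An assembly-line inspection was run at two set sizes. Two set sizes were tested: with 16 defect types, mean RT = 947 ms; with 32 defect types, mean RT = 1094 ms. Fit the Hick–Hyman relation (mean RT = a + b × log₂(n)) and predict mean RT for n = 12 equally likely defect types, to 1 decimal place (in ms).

886.0 ms

Fit slope and intercept:
  b = (1094 − 947) / (log₂ 32 − log₂ 16) = 147 / (5 − 4) = 147.000 ms/bit
  a = 947 − 147.000 × 4 = 359.000 ms
Then RT(12) = 359.000 + 147.000 × log₂ 12 = 359.000 + 147.000 × 3.5850 ≈ 885.989 ms.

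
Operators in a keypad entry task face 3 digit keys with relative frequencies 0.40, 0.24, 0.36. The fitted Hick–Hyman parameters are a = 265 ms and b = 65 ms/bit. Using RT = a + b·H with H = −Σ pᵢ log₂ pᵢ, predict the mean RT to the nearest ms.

366 ms

H = 0.40·log₂(1/0.40) + 0.24·log₂(1/0.24) + 0.36·log₂(1/0.36) = 1.5535 bits.
RT = 265 + 65 × 1.5535 = 365.98 ms.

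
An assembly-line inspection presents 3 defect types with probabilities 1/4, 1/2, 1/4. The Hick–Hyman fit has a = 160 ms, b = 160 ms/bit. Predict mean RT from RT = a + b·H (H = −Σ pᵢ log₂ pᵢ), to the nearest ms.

H = −Σ pᵢ log₂ pᵢ = 0.25·2 + 0.5·1 + 0.25·2 = 1.500 bits.
RT = 160 + 160 × 1.500 = 400.00 ms.

400 ms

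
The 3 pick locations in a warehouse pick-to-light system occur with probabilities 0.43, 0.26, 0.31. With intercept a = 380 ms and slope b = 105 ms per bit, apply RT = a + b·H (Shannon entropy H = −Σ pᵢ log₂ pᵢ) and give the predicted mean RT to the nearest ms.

543 ms

H = 0.43·log₂(1/0.43) + 0.26·log₂(1/0.26) + 0.31·log₂(1/0.31) = 1.5526 bits.
RT = 380 + 105 × 1.5526 = 543.03 ms.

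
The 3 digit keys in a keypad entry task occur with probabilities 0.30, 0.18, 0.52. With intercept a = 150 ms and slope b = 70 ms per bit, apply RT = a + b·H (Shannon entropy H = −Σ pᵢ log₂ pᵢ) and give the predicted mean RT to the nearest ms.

252 ms

H = 0.30·log₂(1/0.30) + 0.18·log₂(1/0.18) + 0.52·log₂(1/0.52) = 1.4570 bits.
RT = 150 + 70 × 1.4570 = 251.99 ms.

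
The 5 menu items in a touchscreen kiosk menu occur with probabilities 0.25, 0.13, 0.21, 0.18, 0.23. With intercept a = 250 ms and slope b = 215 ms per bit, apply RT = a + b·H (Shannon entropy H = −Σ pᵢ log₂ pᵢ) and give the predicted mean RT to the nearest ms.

Entropy contributions −pᵢ log₂ pᵢ: 0.5000, 0.3826, 0.4728, 0.4453, 0.4877; sum H = 2.2884 bits.
RT = a + bH = 250 + 215·2.2884 = 742.02 ms.

742 ms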